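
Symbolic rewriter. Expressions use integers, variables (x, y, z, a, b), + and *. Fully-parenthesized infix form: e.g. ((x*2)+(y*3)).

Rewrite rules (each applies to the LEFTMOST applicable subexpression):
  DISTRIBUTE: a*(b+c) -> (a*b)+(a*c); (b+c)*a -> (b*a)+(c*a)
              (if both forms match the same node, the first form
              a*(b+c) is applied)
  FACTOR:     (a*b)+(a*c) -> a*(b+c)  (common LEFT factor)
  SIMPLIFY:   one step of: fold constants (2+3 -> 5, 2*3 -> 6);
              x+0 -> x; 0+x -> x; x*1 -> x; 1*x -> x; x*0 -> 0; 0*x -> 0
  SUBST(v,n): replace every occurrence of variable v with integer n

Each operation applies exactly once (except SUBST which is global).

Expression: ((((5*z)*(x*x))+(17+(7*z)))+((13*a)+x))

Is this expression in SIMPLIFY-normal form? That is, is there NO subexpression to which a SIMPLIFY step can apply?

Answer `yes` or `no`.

Expression: ((((5*z)*(x*x))+(17+(7*z)))+((13*a)+x))
Scanning for simplifiable subexpressions (pre-order)...
  at root: ((((5*z)*(x*x))+(17+(7*z)))+((13*a)+x)) (not simplifiable)
  at L: (((5*z)*(x*x))+(17+(7*z))) (not simplifiable)
  at LL: ((5*z)*(x*x)) (not simplifiable)
  at LLL: (5*z) (not simplifiable)
  at LLR: (x*x) (not simplifiable)
  at LR: (17+(7*z)) (not simplifiable)
  at LRR: (7*z) (not simplifiable)
  at R: ((13*a)+x) (not simplifiable)
  at RL: (13*a) (not simplifiable)
Result: no simplifiable subexpression found -> normal form.

Answer: yes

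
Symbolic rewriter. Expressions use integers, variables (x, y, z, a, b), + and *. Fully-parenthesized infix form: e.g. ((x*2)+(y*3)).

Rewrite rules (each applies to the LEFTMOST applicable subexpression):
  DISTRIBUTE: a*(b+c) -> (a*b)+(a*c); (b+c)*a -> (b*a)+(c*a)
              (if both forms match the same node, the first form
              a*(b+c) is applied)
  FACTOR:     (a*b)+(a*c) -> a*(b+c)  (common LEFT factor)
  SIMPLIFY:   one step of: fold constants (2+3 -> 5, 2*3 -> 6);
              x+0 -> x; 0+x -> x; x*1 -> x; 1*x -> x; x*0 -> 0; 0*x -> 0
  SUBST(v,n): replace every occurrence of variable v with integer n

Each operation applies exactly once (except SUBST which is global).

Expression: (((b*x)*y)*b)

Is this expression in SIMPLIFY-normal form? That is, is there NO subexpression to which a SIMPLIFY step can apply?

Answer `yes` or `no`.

Expression: (((b*x)*y)*b)
Scanning for simplifiable subexpressions (pre-order)...
  at root: (((b*x)*y)*b) (not simplifiable)
  at L: ((b*x)*y) (not simplifiable)
  at LL: (b*x) (not simplifiable)
Result: no simplifiable subexpression found -> normal form.

Answer: yes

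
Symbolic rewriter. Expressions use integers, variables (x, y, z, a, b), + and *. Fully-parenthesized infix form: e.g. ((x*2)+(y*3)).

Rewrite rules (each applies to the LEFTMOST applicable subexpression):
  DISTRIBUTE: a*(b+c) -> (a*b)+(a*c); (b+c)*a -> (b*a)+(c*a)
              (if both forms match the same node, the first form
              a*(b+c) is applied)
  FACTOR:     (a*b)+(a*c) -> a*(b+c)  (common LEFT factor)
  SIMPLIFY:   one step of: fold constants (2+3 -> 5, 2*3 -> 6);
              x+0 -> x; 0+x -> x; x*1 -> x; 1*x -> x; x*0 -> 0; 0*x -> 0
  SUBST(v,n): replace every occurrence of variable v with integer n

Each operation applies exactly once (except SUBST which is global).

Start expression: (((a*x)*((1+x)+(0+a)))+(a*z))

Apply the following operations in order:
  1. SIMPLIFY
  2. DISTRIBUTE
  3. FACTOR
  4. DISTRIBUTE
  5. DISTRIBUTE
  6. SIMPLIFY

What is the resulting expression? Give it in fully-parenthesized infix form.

Answer: ((((a*x)+((a*x)*x))+((a*x)*a))+(a*z))

Derivation:
Start: (((a*x)*((1+x)+(0+a)))+(a*z))
Apply SIMPLIFY at LRR (target: (0+a)): (((a*x)*((1+x)+(0+a)))+(a*z)) -> (((a*x)*((1+x)+a))+(a*z))
Apply DISTRIBUTE at L (target: ((a*x)*((1+x)+a))): (((a*x)*((1+x)+a))+(a*z)) -> ((((a*x)*(1+x))+((a*x)*a))+(a*z))
Apply FACTOR at L (target: (((a*x)*(1+x))+((a*x)*a))): ((((a*x)*(1+x))+((a*x)*a))+(a*z)) -> (((a*x)*((1+x)+a))+(a*z))
Apply DISTRIBUTE at L (target: ((a*x)*((1+x)+a))): (((a*x)*((1+x)+a))+(a*z)) -> ((((a*x)*(1+x))+((a*x)*a))+(a*z))
Apply DISTRIBUTE at LL (target: ((a*x)*(1+x))): ((((a*x)*(1+x))+((a*x)*a))+(a*z)) -> (((((a*x)*1)+((a*x)*x))+((a*x)*a))+(a*z))
Apply SIMPLIFY at LLL (target: ((a*x)*1)): (((((a*x)*1)+((a*x)*x))+((a*x)*a))+(a*z)) -> ((((a*x)+((a*x)*x))+((a*x)*a))+(a*z))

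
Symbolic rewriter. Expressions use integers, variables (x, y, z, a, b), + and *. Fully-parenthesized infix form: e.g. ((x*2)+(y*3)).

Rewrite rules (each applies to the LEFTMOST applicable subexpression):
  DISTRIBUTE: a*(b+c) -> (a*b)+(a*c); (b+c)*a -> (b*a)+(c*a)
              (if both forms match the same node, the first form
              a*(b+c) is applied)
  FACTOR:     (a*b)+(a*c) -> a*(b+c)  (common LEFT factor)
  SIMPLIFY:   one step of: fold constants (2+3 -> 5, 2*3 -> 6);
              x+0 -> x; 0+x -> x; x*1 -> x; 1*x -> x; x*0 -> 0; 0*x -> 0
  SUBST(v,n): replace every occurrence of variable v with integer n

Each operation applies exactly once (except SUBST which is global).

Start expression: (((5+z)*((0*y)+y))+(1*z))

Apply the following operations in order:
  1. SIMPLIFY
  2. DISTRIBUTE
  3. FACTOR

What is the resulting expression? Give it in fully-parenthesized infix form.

Answer: (((5+z)*(0+y))+(1*z))

Derivation:
Start: (((5+z)*((0*y)+y))+(1*z))
Apply SIMPLIFY at LRL (target: (0*y)): (((5+z)*((0*y)+y))+(1*z)) -> (((5+z)*(0+y))+(1*z))
Apply DISTRIBUTE at L (target: ((5+z)*(0+y))): (((5+z)*(0+y))+(1*z)) -> ((((5+z)*0)+((5+z)*y))+(1*z))
Apply FACTOR at L (target: (((5+z)*0)+((5+z)*y))): ((((5+z)*0)+((5+z)*y))+(1*z)) -> (((5+z)*(0+y))+(1*z))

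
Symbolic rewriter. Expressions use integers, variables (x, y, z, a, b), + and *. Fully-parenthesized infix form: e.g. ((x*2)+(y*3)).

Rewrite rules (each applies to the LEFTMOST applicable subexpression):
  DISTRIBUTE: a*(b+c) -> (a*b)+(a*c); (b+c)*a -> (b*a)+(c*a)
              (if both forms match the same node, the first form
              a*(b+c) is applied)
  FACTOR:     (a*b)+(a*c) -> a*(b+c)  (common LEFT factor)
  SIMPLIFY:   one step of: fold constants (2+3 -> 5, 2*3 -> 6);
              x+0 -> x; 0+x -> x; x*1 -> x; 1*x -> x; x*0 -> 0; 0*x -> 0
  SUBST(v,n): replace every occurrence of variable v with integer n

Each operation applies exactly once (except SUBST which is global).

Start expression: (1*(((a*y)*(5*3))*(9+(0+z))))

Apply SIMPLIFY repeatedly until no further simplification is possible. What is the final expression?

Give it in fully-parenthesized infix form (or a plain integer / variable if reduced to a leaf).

Start: (1*(((a*y)*(5*3))*(9+(0+z))))
Step 1: at root: (1*(((a*y)*(5*3))*(9+(0+z)))) -> (((a*y)*(5*3))*(9+(0+z))); overall: (1*(((a*y)*(5*3))*(9+(0+z)))) -> (((a*y)*(5*3))*(9+(0+z)))
Step 2: at LR: (5*3) -> 15; overall: (((a*y)*(5*3))*(9+(0+z))) -> (((a*y)*15)*(9+(0+z)))
Step 3: at RR: (0+z) -> z; overall: (((a*y)*15)*(9+(0+z))) -> (((a*y)*15)*(9+z))
Fixed point: (((a*y)*15)*(9+z))

Answer: (((a*y)*15)*(9+z))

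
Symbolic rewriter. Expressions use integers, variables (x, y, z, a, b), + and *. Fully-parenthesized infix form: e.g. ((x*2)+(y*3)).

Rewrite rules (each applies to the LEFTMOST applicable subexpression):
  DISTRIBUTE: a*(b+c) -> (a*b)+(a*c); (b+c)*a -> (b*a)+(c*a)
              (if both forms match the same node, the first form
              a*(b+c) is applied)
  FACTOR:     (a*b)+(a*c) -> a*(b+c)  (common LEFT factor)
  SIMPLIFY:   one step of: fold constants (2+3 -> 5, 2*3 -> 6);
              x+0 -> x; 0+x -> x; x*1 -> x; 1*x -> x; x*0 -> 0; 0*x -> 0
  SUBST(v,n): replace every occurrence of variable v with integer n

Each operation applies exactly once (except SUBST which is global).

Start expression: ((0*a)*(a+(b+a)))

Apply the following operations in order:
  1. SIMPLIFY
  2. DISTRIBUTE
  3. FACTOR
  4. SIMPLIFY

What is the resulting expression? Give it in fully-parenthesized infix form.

Answer: 0

Derivation:
Start: ((0*a)*(a+(b+a)))
Apply SIMPLIFY at L (target: (0*a)): ((0*a)*(a+(b+a))) -> (0*(a+(b+a)))
Apply DISTRIBUTE at root (target: (0*(a+(b+a)))): (0*(a+(b+a))) -> ((0*a)+(0*(b+a)))
Apply FACTOR at root (target: ((0*a)+(0*(b+a)))): ((0*a)+(0*(b+a))) -> (0*(a+(b+a)))
Apply SIMPLIFY at root (target: (0*(a+(b+a)))): (0*(a+(b+a))) -> 0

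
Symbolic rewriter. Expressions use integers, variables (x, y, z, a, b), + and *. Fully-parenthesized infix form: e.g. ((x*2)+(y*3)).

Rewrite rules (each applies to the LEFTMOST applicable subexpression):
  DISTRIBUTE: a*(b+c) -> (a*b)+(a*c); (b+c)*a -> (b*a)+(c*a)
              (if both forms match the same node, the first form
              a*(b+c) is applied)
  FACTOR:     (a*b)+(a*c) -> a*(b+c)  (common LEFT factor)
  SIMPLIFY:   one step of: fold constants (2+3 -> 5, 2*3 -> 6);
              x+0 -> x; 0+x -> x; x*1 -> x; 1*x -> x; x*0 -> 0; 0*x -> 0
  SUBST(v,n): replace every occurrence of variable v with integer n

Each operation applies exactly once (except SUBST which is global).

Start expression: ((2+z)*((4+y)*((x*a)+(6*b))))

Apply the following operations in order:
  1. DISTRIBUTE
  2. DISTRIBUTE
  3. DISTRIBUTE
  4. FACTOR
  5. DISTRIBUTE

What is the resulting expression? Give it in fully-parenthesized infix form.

Start: ((2+z)*((4+y)*((x*a)+(6*b))))
Apply DISTRIBUTE at root (target: ((2+z)*((4+y)*((x*a)+(6*b))))): ((2+z)*((4+y)*((x*a)+(6*b)))) -> ((2*((4+y)*((x*a)+(6*b))))+(z*((4+y)*((x*a)+(6*b)))))
Apply DISTRIBUTE at LR (target: ((4+y)*((x*a)+(6*b)))): ((2*((4+y)*((x*a)+(6*b))))+(z*((4+y)*((x*a)+(6*b))))) -> ((2*(((4+y)*(x*a))+((4+y)*(6*b))))+(z*((4+y)*((x*a)+(6*b)))))
Apply DISTRIBUTE at L (target: (2*(((4+y)*(x*a))+((4+y)*(6*b))))): ((2*(((4+y)*(x*a))+((4+y)*(6*b))))+(z*((4+y)*((x*a)+(6*b))))) -> (((2*((4+y)*(x*a)))+(2*((4+y)*(6*b))))+(z*((4+y)*((x*a)+(6*b)))))
Apply FACTOR at L (target: ((2*((4+y)*(x*a)))+(2*((4+y)*(6*b))))): (((2*((4+y)*(x*a)))+(2*((4+y)*(6*b))))+(z*((4+y)*((x*a)+(6*b))))) -> ((2*(((4+y)*(x*a))+((4+y)*(6*b))))+(z*((4+y)*((x*a)+(6*b)))))
Apply DISTRIBUTE at L (target: (2*(((4+y)*(x*a))+((4+y)*(6*b))))): ((2*(((4+y)*(x*a))+((4+y)*(6*b))))+(z*((4+y)*((x*a)+(6*b))))) -> (((2*((4+y)*(x*a)))+(2*((4+y)*(6*b))))+(z*((4+y)*((x*a)+(6*b)))))

Answer: (((2*((4+y)*(x*a)))+(2*((4+y)*(6*b))))+(z*((4+y)*((x*a)+(6*b)))))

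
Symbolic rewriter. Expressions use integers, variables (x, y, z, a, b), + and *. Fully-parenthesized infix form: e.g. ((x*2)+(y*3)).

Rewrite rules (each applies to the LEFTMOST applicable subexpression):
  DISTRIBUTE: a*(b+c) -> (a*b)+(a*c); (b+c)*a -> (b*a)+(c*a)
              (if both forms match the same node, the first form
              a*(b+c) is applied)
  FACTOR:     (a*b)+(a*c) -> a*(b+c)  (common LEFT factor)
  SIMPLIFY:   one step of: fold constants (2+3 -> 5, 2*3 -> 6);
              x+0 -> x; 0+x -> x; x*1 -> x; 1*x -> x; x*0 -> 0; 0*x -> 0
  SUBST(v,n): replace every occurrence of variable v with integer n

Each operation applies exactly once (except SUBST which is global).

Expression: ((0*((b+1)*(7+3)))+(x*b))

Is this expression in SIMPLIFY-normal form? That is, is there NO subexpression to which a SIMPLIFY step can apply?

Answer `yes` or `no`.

Expression: ((0*((b+1)*(7+3)))+(x*b))
Scanning for simplifiable subexpressions (pre-order)...
  at root: ((0*((b+1)*(7+3)))+(x*b)) (not simplifiable)
  at L: (0*((b+1)*(7+3))) (SIMPLIFIABLE)
  at LR: ((b+1)*(7+3)) (not simplifiable)
  at LRL: (b+1) (not simplifiable)
  at LRR: (7+3) (SIMPLIFIABLE)
  at R: (x*b) (not simplifiable)
Found simplifiable subexpr at path L: (0*((b+1)*(7+3)))
One SIMPLIFY step would give: (0+(x*b))
-> NOT in normal form.

Answer: no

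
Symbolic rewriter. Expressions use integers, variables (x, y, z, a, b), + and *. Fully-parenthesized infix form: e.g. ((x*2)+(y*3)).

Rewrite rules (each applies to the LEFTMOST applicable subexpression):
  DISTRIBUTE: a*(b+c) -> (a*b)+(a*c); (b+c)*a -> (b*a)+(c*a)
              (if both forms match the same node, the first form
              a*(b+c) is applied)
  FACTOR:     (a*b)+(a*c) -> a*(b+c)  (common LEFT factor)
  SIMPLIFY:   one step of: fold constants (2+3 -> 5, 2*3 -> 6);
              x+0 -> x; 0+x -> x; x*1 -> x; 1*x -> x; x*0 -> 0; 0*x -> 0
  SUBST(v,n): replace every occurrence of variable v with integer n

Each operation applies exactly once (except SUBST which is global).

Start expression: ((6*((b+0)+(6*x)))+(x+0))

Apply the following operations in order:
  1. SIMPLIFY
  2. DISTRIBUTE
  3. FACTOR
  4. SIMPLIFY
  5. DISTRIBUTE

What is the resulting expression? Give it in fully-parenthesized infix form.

Answer: (((6*b)+(6*(6*x)))+x)

Derivation:
Start: ((6*((b+0)+(6*x)))+(x+0))
Apply SIMPLIFY at LRL (target: (b+0)): ((6*((b+0)+(6*x)))+(x+0)) -> ((6*(b+(6*x)))+(x+0))
Apply DISTRIBUTE at L (target: (6*(b+(6*x)))): ((6*(b+(6*x)))+(x+0)) -> (((6*b)+(6*(6*x)))+(x+0))
Apply FACTOR at L (target: ((6*b)+(6*(6*x)))): (((6*b)+(6*(6*x)))+(x+0)) -> ((6*(b+(6*x)))+(x+0))
Apply SIMPLIFY at R (target: (x+0)): ((6*(b+(6*x)))+(x+0)) -> ((6*(b+(6*x)))+x)
Apply DISTRIBUTE at L (target: (6*(b+(6*x)))): ((6*(b+(6*x)))+x) -> (((6*b)+(6*(6*x)))+x)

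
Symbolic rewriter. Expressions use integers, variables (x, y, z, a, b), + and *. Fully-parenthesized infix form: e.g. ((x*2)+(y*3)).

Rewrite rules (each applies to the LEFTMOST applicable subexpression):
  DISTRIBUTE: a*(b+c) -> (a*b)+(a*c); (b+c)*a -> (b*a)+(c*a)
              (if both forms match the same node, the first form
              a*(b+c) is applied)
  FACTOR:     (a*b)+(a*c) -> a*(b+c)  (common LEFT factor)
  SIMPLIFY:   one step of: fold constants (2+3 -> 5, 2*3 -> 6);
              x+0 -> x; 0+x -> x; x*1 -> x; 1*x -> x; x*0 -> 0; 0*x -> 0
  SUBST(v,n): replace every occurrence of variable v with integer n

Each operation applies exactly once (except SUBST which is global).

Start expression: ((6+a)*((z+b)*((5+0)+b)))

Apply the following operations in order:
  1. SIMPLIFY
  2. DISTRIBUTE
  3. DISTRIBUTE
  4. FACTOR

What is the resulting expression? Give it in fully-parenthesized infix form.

Start: ((6+a)*((z+b)*((5+0)+b)))
Apply SIMPLIFY at RRL (target: (5+0)): ((6+a)*((z+b)*((5+0)+b))) -> ((6+a)*((z+b)*(5+b)))
Apply DISTRIBUTE at root (target: ((6+a)*((z+b)*(5+b)))): ((6+a)*((z+b)*(5+b))) -> ((6*((z+b)*(5+b)))+(a*((z+b)*(5+b))))
Apply DISTRIBUTE at LR (target: ((z+b)*(5+b))): ((6*((z+b)*(5+b)))+(a*((z+b)*(5+b)))) -> ((6*(((z+b)*5)+((z+b)*b)))+(a*((z+b)*(5+b))))
Apply FACTOR at LR (target: (((z+b)*5)+((z+b)*b))): ((6*(((z+b)*5)+((z+b)*b)))+(a*((z+b)*(5+b)))) -> ((6*((z+b)*(5+b)))+(a*((z+b)*(5+b))))

Answer: ((6*((z+b)*(5+b)))+(a*((z+b)*(5+b))))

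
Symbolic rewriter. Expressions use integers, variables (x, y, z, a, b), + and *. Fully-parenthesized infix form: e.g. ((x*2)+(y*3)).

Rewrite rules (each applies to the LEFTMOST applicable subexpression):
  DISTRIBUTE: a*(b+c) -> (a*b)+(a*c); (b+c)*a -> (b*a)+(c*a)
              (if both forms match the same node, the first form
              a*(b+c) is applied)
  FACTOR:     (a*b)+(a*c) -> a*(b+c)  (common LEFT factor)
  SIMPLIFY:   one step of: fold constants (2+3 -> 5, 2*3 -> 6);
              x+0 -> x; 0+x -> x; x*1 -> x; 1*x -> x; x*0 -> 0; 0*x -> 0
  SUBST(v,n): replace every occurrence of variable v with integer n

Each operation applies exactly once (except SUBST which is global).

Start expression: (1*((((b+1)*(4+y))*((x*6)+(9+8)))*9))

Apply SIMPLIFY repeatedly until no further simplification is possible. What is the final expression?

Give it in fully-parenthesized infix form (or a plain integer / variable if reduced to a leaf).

Answer: ((((b+1)*(4+y))*((x*6)+17))*9)

Derivation:
Start: (1*((((b+1)*(4+y))*((x*6)+(9+8)))*9))
Step 1: at root: (1*((((b+1)*(4+y))*((x*6)+(9+8)))*9)) -> ((((b+1)*(4+y))*((x*6)+(9+8)))*9); overall: (1*((((b+1)*(4+y))*((x*6)+(9+8)))*9)) -> ((((b+1)*(4+y))*((x*6)+(9+8)))*9)
Step 2: at LRR: (9+8) -> 17; overall: ((((b+1)*(4+y))*((x*6)+(9+8)))*9) -> ((((b+1)*(4+y))*((x*6)+17))*9)
Fixed point: ((((b+1)*(4+y))*((x*6)+17))*9)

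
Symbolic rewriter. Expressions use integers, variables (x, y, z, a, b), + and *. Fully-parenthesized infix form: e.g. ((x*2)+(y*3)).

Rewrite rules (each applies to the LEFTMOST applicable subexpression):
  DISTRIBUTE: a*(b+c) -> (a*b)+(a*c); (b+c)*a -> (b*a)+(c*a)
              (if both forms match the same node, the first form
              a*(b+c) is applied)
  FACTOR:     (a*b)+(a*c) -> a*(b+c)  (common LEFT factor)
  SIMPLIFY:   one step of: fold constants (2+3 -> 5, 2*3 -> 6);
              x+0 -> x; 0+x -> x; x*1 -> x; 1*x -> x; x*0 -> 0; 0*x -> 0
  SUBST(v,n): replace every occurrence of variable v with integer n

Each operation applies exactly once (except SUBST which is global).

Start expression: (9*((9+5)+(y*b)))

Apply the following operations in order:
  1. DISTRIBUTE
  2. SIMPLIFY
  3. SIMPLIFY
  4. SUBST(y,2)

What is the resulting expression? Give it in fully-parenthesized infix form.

Start: (9*((9+5)+(y*b)))
Apply DISTRIBUTE at root (target: (9*((9+5)+(y*b)))): (9*((9+5)+(y*b))) -> ((9*(9+5))+(9*(y*b)))
Apply SIMPLIFY at LR (target: (9+5)): ((9*(9+5))+(9*(y*b))) -> ((9*14)+(9*(y*b)))
Apply SIMPLIFY at L (target: (9*14)): ((9*14)+(9*(y*b))) -> (126+(9*(y*b)))
Apply SUBST(y,2): (126+(9*(y*b))) -> (126+(9*(2*b)))

Answer: (126+(9*(2*b)))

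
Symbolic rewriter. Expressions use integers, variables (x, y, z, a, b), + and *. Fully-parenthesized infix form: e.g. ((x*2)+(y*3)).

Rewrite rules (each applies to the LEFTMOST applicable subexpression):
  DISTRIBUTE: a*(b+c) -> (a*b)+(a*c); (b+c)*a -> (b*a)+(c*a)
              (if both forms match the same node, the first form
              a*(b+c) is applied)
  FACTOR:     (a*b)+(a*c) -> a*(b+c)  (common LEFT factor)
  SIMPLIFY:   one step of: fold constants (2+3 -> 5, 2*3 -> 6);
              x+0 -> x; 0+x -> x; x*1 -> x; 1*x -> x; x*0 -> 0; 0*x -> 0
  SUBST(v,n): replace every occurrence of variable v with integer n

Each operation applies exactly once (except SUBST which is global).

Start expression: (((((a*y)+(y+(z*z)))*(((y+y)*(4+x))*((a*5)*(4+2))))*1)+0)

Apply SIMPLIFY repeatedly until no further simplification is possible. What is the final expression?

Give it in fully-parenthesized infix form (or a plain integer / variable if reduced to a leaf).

Start: (((((a*y)+(y+(z*z)))*(((y+y)*(4+x))*((a*5)*(4+2))))*1)+0)
Step 1: at root: (((((a*y)+(y+(z*z)))*(((y+y)*(4+x))*((a*5)*(4+2))))*1)+0) -> ((((a*y)+(y+(z*z)))*(((y+y)*(4+x))*((a*5)*(4+2))))*1); overall: (((((a*y)+(y+(z*z)))*(((y+y)*(4+x))*((a*5)*(4+2))))*1)+0) -> ((((a*y)+(y+(z*z)))*(((y+y)*(4+x))*((a*5)*(4+2))))*1)
Step 2: at root: ((((a*y)+(y+(z*z)))*(((y+y)*(4+x))*((a*5)*(4+2))))*1) -> (((a*y)+(y+(z*z)))*(((y+y)*(4+x))*((a*5)*(4+2)))); overall: ((((a*y)+(y+(z*z)))*(((y+y)*(4+x))*((a*5)*(4+2))))*1) -> (((a*y)+(y+(z*z)))*(((y+y)*(4+x))*((a*5)*(4+2))))
Step 3: at RRR: (4+2) -> 6; overall: (((a*y)+(y+(z*z)))*(((y+y)*(4+x))*((a*5)*(4+2)))) -> (((a*y)+(y+(z*z)))*(((y+y)*(4+x))*((a*5)*6)))
Fixed point: (((a*y)+(y+(z*z)))*(((y+y)*(4+x))*((a*5)*6)))

Answer: (((a*y)+(y+(z*z)))*(((y+y)*(4+x))*((a*5)*6)))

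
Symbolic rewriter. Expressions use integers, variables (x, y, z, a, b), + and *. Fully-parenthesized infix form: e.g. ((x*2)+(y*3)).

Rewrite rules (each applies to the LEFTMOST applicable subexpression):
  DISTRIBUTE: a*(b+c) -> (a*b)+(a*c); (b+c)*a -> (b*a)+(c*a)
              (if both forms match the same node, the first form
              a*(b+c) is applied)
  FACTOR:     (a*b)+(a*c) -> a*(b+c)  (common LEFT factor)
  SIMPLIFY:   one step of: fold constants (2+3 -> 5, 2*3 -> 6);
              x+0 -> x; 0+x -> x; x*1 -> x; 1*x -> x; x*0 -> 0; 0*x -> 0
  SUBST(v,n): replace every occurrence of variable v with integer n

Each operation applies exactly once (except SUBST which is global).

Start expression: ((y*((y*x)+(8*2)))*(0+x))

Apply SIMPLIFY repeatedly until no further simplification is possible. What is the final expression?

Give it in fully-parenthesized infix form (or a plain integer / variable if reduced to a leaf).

Start: ((y*((y*x)+(8*2)))*(0+x))
Step 1: at LRR: (8*2) -> 16; overall: ((y*((y*x)+(8*2)))*(0+x)) -> ((y*((y*x)+16))*(0+x))
Step 2: at R: (0+x) -> x; overall: ((y*((y*x)+16))*(0+x)) -> ((y*((y*x)+16))*x)
Fixed point: ((y*((y*x)+16))*x)

Answer: ((y*((y*x)+16))*x)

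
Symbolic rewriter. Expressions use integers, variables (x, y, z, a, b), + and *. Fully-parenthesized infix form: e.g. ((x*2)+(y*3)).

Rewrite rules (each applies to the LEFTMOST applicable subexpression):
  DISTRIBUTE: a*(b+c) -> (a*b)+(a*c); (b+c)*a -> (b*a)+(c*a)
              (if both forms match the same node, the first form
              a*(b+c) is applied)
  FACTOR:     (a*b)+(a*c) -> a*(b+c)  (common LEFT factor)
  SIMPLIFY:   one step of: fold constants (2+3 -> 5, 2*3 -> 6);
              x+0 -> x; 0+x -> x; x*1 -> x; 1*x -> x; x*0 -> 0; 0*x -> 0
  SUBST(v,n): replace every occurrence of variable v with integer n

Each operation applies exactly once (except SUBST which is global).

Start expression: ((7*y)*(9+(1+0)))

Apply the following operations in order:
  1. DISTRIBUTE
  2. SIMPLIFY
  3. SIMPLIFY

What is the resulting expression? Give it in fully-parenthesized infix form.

Start: ((7*y)*(9+(1+0)))
Apply DISTRIBUTE at root (target: ((7*y)*(9+(1+0)))): ((7*y)*(9+(1+0))) -> (((7*y)*9)+((7*y)*(1+0)))
Apply SIMPLIFY at RR (target: (1+0)): (((7*y)*9)+((7*y)*(1+0))) -> (((7*y)*9)+((7*y)*1))
Apply SIMPLIFY at R (target: ((7*y)*1)): (((7*y)*9)+((7*y)*1)) -> (((7*y)*9)+(7*y))

Answer: (((7*y)*9)+(7*y))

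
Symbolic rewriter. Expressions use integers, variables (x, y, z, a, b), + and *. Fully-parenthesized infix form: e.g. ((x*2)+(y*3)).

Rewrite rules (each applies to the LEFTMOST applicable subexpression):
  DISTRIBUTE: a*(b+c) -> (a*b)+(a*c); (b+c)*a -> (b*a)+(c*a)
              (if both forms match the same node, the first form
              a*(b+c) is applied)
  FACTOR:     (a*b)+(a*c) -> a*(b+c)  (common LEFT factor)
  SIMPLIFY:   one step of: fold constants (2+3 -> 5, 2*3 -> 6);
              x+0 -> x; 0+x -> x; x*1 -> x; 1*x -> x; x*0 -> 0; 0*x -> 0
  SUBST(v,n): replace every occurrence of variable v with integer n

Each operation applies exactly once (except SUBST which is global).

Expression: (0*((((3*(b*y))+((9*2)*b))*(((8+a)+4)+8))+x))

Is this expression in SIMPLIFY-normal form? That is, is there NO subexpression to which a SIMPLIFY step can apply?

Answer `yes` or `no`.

Expression: (0*((((3*(b*y))+((9*2)*b))*(((8+a)+4)+8))+x))
Scanning for simplifiable subexpressions (pre-order)...
  at root: (0*((((3*(b*y))+((9*2)*b))*(((8+a)+4)+8))+x)) (SIMPLIFIABLE)
  at R: ((((3*(b*y))+((9*2)*b))*(((8+a)+4)+8))+x) (not simplifiable)
  at RL: (((3*(b*y))+((9*2)*b))*(((8+a)+4)+8)) (not simplifiable)
  at RLL: ((3*(b*y))+((9*2)*b)) (not simplifiable)
  at RLLL: (3*(b*y)) (not simplifiable)
  at RLLLR: (b*y) (not simplifiable)
  at RLLR: ((9*2)*b) (not simplifiable)
  at RLLRL: (9*2) (SIMPLIFIABLE)
  at RLR: (((8+a)+4)+8) (not simplifiable)
  at RLRL: ((8+a)+4) (not simplifiable)
  at RLRLL: (8+a) (not simplifiable)
Found simplifiable subexpr at path root: (0*((((3*(b*y))+((9*2)*b))*(((8+a)+4)+8))+x))
One SIMPLIFY step would give: 0
-> NOT in normal form.

Answer: no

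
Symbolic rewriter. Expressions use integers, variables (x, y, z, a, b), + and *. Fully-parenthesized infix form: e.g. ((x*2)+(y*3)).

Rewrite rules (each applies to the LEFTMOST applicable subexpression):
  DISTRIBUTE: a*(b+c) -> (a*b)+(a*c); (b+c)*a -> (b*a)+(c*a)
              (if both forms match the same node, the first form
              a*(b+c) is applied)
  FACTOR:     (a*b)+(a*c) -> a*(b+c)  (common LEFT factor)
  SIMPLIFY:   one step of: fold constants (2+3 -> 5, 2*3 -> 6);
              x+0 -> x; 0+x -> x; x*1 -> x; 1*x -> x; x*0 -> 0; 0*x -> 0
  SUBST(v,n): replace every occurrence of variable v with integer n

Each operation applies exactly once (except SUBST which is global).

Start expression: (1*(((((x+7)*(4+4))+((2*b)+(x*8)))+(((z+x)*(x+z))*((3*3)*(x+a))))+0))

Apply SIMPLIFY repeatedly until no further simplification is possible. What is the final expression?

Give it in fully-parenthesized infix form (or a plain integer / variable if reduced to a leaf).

Start: (1*(((((x+7)*(4+4))+((2*b)+(x*8)))+(((z+x)*(x+z))*((3*3)*(x+a))))+0))
Step 1: at root: (1*(((((x+7)*(4+4))+((2*b)+(x*8)))+(((z+x)*(x+z))*((3*3)*(x+a))))+0)) -> (((((x+7)*(4+4))+((2*b)+(x*8)))+(((z+x)*(x+z))*((3*3)*(x+a))))+0); overall: (1*(((((x+7)*(4+4))+((2*b)+(x*8)))+(((z+x)*(x+z))*((3*3)*(x+a))))+0)) -> (((((x+7)*(4+4))+((2*b)+(x*8)))+(((z+x)*(x+z))*((3*3)*(x+a))))+0)
Step 2: at root: (((((x+7)*(4+4))+((2*b)+(x*8)))+(((z+x)*(x+z))*((3*3)*(x+a))))+0) -> ((((x+7)*(4+4))+((2*b)+(x*8)))+(((z+x)*(x+z))*((3*3)*(x+a)))); overall: (((((x+7)*(4+4))+((2*b)+(x*8)))+(((z+x)*(x+z))*((3*3)*(x+a))))+0) -> ((((x+7)*(4+4))+((2*b)+(x*8)))+(((z+x)*(x+z))*((3*3)*(x+a))))
Step 3: at LLR: (4+4) -> 8; overall: ((((x+7)*(4+4))+((2*b)+(x*8)))+(((z+x)*(x+z))*((3*3)*(x+a)))) -> ((((x+7)*8)+((2*b)+(x*8)))+(((z+x)*(x+z))*((3*3)*(x+a))))
Step 4: at RRL: (3*3) -> 9; overall: ((((x+7)*8)+((2*b)+(x*8)))+(((z+x)*(x+z))*((3*3)*(x+a)))) -> ((((x+7)*8)+((2*b)+(x*8)))+(((z+x)*(x+z))*(9*(x+a))))
Fixed point: ((((x+7)*8)+((2*b)+(x*8)))+(((z+x)*(x+z))*(9*(x+a))))

Answer: ((((x+7)*8)+((2*b)+(x*8)))+(((z+x)*(x+z))*(9*(x+a))))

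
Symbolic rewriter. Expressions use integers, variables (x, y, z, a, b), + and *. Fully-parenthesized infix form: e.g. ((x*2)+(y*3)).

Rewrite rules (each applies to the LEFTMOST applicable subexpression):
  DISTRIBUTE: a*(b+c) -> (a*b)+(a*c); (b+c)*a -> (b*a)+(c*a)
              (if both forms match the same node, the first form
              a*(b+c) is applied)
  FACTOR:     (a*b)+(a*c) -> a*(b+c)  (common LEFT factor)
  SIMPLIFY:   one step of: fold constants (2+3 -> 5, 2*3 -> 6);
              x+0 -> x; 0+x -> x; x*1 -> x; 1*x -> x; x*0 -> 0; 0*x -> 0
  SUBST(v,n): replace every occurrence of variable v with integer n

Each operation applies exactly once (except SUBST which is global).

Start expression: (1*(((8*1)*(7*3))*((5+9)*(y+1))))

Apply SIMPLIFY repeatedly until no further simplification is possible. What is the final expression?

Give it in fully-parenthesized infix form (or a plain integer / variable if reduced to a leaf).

Start: (1*(((8*1)*(7*3))*((5+9)*(y+1))))
Step 1: at root: (1*(((8*1)*(7*3))*((5+9)*(y+1)))) -> (((8*1)*(7*3))*((5+9)*(y+1))); overall: (1*(((8*1)*(7*3))*((5+9)*(y+1)))) -> (((8*1)*(7*3))*((5+9)*(y+1)))
Step 2: at LL: (8*1) -> 8; overall: (((8*1)*(7*3))*((5+9)*(y+1))) -> ((8*(7*3))*((5+9)*(y+1)))
Step 3: at LR: (7*3) -> 21; overall: ((8*(7*3))*((5+9)*(y+1))) -> ((8*21)*((5+9)*(y+1)))
Step 4: at L: (8*21) -> 168; overall: ((8*21)*((5+9)*(y+1))) -> (168*((5+9)*(y+1)))
Step 5: at RL: (5+9) -> 14; overall: (168*((5+9)*(y+1))) -> (168*(14*(y+1)))
Fixed point: (168*(14*(y+1)))

Answer: (168*(14*(y+1)))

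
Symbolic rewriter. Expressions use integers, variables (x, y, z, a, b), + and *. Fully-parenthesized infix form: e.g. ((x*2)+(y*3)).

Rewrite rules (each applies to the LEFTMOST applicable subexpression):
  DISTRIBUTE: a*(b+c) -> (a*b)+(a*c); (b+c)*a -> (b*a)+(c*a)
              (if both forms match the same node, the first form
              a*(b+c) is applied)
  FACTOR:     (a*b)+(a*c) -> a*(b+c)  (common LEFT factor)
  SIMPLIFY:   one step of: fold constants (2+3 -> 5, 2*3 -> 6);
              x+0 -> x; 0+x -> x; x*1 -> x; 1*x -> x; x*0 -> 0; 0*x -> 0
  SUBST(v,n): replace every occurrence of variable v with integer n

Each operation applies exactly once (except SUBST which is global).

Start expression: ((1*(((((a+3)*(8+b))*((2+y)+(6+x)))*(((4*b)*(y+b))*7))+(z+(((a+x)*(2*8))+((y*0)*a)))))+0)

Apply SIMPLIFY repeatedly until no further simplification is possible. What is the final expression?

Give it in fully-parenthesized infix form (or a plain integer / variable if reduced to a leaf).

Answer: (((((a+3)*(8+b))*((2+y)+(6+x)))*(((4*b)*(y+b))*7))+(z+((a+x)*16)))

Derivation:
Start: ((1*(((((a+3)*(8+b))*((2+y)+(6+x)))*(((4*b)*(y+b))*7))+(z+(((a+x)*(2*8))+((y*0)*a)))))+0)
Step 1: at root: ((1*(((((a+3)*(8+b))*((2+y)+(6+x)))*(((4*b)*(y+b))*7))+(z+(((a+x)*(2*8))+((y*0)*a)))))+0) -> (1*(((((a+3)*(8+b))*((2+y)+(6+x)))*(((4*b)*(y+b))*7))+(z+(((a+x)*(2*8))+((y*0)*a))))); overall: ((1*(((((a+3)*(8+b))*((2+y)+(6+x)))*(((4*b)*(y+b))*7))+(z+(((a+x)*(2*8))+((y*0)*a)))))+0) -> (1*(((((a+3)*(8+b))*((2+y)+(6+x)))*(((4*b)*(y+b))*7))+(z+(((a+x)*(2*8))+((y*0)*a)))))
Step 2: at root: (1*(((((a+3)*(8+b))*((2+y)+(6+x)))*(((4*b)*(y+b))*7))+(z+(((a+x)*(2*8))+((y*0)*a))))) -> (((((a+3)*(8+b))*((2+y)+(6+x)))*(((4*b)*(y+b))*7))+(z+(((a+x)*(2*8))+((y*0)*a)))); overall: (1*(((((a+3)*(8+b))*((2+y)+(6+x)))*(((4*b)*(y+b))*7))+(z+(((a+x)*(2*8))+((y*0)*a))))) -> (((((a+3)*(8+b))*((2+y)+(6+x)))*(((4*b)*(y+b))*7))+(z+(((a+x)*(2*8))+((y*0)*a))))
Step 3: at RRLR: (2*8) -> 16; overall: (((((a+3)*(8+b))*((2+y)+(6+x)))*(((4*b)*(y+b))*7))+(z+(((a+x)*(2*8))+((y*0)*a)))) -> (((((a+3)*(8+b))*((2+y)+(6+x)))*(((4*b)*(y+b))*7))+(z+(((a+x)*16)+((y*0)*a))))
Step 4: at RRRL: (y*0) -> 0; overall: (((((a+3)*(8+b))*((2+y)+(6+x)))*(((4*b)*(y+b))*7))+(z+(((a+x)*16)+((y*0)*a)))) -> (((((a+3)*(8+b))*((2+y)+(6+x)))*(((4*b)*(y+b))*7))+(z+(((a+x)*16)+(0*a))))
Step 5: at RRR: (0*a) -> 0; overall: (((((a+3)*(8+b))*((2+y)+(6+x)))*(((4*b)*(y+b))*7))+(z+(((a+x)*16)+(0*a)))) -> (((((a+3)*(8+b))*((2+y)+(6+x)))*(((4*b)*(y+b))*7))+(z+(((a+x)*16)+0)))
Step 6: at RR: (((a+x)*16)+0) -> ((a+x)*16); overall: (((((a+3)*(8+b))*((2+y)+(6+x)))*(((4*b)*(y+b))*7))+(z+(((a+x)*16)+0))) -> (((((a+3)*(8+b))*((2+y)+(6+x)))*(((4*b)*(y+b))*7))+(z+((a+x)*16)))
Fixed point: (((((a+3)*(8+b))*((2+y)+(6+x)))*(((4*b)*(y+b))*7))+(z+((a+x)*16)))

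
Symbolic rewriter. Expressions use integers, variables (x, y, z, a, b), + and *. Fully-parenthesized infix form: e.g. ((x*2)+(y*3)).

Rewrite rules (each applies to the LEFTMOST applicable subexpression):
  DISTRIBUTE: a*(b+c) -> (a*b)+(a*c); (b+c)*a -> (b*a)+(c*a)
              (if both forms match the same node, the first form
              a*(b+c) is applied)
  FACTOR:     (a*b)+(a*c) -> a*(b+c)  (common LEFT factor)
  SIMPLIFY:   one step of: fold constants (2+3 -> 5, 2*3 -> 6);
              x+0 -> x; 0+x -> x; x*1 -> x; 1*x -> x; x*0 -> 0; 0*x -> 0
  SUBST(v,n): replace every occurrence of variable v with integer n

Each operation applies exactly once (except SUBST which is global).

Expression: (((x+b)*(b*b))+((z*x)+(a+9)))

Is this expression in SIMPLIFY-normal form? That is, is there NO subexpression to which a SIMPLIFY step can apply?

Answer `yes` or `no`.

Answer: yes

Derivation:
Expression: (((x+b)*(b*b))+((z*x)+(a+9)))
Scanning for simplifiable subexpressions (pre-order)...
  at root: (((x+b)*(b*b))+((z*x)+(a+9))) (not simplifiable)
  at L: ((x+b)*(b*b)) (not simplifiable)
  at LL: (x+b) (not simplifiable)
  at LR: (b*b) (not simplifiable)
  at R: ((z*x)+(a+9)) (not simplifiable)
  at RL: (z*x) (not simplifiable)
  at RR: (a+9) (not simplifiable)
Result: no simplifiable subexpression found -> normal form.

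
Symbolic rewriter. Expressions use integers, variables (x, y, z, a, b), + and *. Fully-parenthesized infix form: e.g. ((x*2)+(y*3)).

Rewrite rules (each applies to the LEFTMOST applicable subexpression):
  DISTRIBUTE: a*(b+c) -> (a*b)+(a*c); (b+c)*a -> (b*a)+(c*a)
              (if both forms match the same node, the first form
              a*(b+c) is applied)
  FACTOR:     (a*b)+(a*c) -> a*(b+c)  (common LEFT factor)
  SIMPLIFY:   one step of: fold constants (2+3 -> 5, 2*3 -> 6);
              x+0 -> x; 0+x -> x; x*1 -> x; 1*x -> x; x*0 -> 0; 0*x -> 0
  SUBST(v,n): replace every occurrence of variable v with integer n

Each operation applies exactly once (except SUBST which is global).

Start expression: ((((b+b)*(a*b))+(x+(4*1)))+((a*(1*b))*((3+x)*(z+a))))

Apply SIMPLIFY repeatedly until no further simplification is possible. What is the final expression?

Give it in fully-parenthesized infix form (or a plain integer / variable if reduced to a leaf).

Answer: ((((b+b)*(a*b))+(x+4))+((a*b)*((3+x)*(z+a))))

Derivation:
Start: ((((b+b)*(a*b))+(x+(4*1)))+((a*(1*b))*((3+x)*(z+a))))
Step 1: at LRR: (4*1) -> 4; overall: ((((b+b)*(a*b))+(x+(4*1)))+((a*(1*b))*((3+x)*(z+a)))) -> ((((b+b)*(a*b))+(x+4))+((a*(1*b))*((3+x)*(z+a))))
Step 2: at RLR: (1*b) -> b; overall: ((((b+b)*(a*b))+(x+4))+((a*(1*b))*((3+x)*(z+a)))) -> ((((b+b)*(a*b))+(x+4))+((a*b)*((3+x)*(z+a))))
Fixed point: ((((b+b)*(a*b))+(x+4))+((a*b)*((3+x)*(z+a))))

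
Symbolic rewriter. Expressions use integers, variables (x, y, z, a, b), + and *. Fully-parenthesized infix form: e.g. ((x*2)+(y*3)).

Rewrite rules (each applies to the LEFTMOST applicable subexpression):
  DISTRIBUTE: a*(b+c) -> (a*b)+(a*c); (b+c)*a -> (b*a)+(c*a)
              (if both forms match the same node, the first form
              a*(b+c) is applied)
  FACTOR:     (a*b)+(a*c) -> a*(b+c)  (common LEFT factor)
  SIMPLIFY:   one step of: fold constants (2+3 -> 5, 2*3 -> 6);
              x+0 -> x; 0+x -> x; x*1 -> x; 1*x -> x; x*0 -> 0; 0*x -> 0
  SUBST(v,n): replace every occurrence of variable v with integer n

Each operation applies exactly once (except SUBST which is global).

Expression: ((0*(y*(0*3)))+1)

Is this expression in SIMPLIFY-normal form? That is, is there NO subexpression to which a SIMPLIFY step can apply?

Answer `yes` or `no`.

Answer: no

Derivation:
Expression: ((0*(y*(0*3)))+1)
Scanning for simplifiable subexpressions (pre-order)...
  at root: ((0*(y*(0*3)))+1) (not simplifiable)
  at L: (0*(y*(0*3))) (SIMPLIFIABLE)
  at LR: (y*(0*3)) (not simplifiable)
  at LRR: (0*3) (SIMPLIFIABLE)
Found simplifiable subexpr at path L: (0*(y*(0*3)))
One SIMPLIFY step would give: (0+1)
-> NOT in normal form.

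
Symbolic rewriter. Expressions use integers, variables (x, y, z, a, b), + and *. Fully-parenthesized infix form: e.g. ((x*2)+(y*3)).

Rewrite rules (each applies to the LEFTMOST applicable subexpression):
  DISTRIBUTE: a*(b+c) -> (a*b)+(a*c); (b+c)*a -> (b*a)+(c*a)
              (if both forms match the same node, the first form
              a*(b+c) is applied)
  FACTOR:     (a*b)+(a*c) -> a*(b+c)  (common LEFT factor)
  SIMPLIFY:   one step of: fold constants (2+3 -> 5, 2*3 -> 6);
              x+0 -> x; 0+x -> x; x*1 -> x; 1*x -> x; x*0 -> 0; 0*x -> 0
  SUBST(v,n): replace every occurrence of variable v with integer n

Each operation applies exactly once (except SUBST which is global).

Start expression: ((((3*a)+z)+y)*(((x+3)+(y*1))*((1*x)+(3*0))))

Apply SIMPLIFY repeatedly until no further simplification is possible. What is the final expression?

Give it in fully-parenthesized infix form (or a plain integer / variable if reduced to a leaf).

Answer: ((((3*a)+z)+y)*(((x+3)+y)*x))

Derivation:
Start: ((((3*a)+z)+y)*(((x+3)+(y*1))*((1*x)+(3*0))))
Step 1: at RLR: (y*1) -> y; overall: ((((3*a)+z)+y)*(((x+3)+(y*1))*((1*x)+(3*0)))) -> ((((3*a)+z)+y)*(((x+3)+y)*((1*x)+(3*0))))
Step 2: at RRL: (1*x) -> x; overall: ((((3*a)+z)+y)*(((x+3)+y)*((1*x)+(3*0)))) -> ((((3*a)+z)+y)*(((x+3)+y)*(x+(3*0))))
Step 3: at RRR: (3*0) -> 0; overall: ((((3*a)+z)+y)*(((x+3)+y)*(x+(3*0)))) -> ((((3*a)+z)+y)*(((x+3)+y)*(x+0)))
Step 4: at RR: (x+0) -> x; overall: ((((3*a)+z)+y)*(((x+3)+y)*(x+0))) -> ((((3*a)+z)+y)*(((x+3)+y)*x))
Fixed point: ((((3*a)+z)+y)*(((x+3)+y)*x))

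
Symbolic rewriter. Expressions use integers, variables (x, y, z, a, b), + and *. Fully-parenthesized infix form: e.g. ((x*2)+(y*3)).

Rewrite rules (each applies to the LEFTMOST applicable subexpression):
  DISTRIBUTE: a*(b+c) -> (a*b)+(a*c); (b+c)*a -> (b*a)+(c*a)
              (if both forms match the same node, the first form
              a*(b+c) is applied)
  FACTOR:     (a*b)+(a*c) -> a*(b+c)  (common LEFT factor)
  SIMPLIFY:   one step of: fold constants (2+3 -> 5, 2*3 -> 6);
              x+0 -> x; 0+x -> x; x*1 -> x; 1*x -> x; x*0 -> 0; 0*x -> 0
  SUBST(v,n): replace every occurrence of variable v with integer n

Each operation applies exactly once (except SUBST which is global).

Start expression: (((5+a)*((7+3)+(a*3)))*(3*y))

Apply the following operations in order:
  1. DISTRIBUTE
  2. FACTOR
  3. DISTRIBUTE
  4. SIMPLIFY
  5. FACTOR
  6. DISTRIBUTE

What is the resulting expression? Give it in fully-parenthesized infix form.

Answer: ((((5+a)*10)+((5+a)*(a*3)))*(3*y))

Derivation:
Start: (((5+a)*((7+3)+(a*3)))*(3*y))
Apply DISTRIBUTE at L (target: ((5+a)*((7+3)+(a*3)))): (((5+a)*((7+3)+(a*3)))*(3*y)) -> ((((5+a)*(7+3))+((5+a)*(a*3)))*(3*y))
Apply FACTOR at L (target: (((5+a)*(7+3))+((5+a)*(a*3)))): ((((5+a)*(7+3))+((5+a)*(a*3)))*(3*y)) -> (((5+a)*((7+3)+(a*3)))*(3*y))
Apply DISTRIBUTE at L (target: ((5+a)*((7+3)+(a*3)))): (((5+a)*((7+3)+(a*3)))*(3*y)) -> ((((5+a)*(7+3))+((5+a)*(a*3)))*(3*y))
Apply SIMPLIFY at LLR (target: (7+3)): ((((5+a)*(7+3))+((5+a)*(a*3)))*(3*y)) -> ((((5+a)*10)+((5+a)*(a*3)))*(3*y))
Apply FACTOR at L (target: (((5+a)*10)+((5+a)*(a*3)))): ((((5+a)*10)+((5+a)*(a*3)))*(3*y)) -> (((5+a)*(10+(a*3)))*(3*y))
Apply DISTRIBUTE at L (target: ((5+a)*(10+(a*3)))): (((5+a)*(10+(a*3)))*(3*y)) -> ((((5+a)*10)+((5+a)*(a*3)))*(3*y))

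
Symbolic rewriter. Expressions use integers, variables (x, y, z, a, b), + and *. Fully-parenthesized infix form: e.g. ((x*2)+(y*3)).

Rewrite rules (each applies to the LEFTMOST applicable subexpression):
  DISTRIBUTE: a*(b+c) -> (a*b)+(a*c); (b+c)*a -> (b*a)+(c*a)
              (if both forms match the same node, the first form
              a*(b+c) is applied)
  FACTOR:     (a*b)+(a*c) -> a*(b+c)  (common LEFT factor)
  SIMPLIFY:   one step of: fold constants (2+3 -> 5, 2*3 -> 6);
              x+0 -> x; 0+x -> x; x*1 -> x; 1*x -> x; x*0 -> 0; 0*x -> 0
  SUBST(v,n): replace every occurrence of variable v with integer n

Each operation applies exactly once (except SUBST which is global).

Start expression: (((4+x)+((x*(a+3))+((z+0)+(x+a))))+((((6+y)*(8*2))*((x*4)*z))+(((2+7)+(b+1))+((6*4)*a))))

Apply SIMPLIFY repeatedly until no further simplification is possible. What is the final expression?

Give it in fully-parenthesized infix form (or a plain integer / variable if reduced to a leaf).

Answer: (((4+x)+((x*(a+3))+(z+(x+a))))+((((6+y)*16)*((x*4)*z))+((9+(b+1))+(24*a))))

Derivation:
Start: (((4+x)+((x*(a+3))+((z+0)+(x+a))))+((((6+y)*(8*2))*((x*4)*z))+(((2+7)+(b+1))+((6*4)*a))))
Step 1: at LRRL: (z+0) -> z; overall: (((4+x)+((x*(a+3))+((z+0)+(x+a))))+((((6+y)*(8*2))*((x*4)*z))+(((2+7)+(b+1))+((6*4)*a)))) -> (((4+x)+((x*(a+3))+(z+(x+a))))+((((6+y)*(8*2))*((x*4)*z))+(((2+7)+(b+1))+((6*4)*a))))
Step 2: at RLLR: (8*2) -> 16; overall: (((4+x)+((x*(a+3))+(z+(x+a))))+((((6+y)*(8*2))*((x*4)*z))+(((2+7)+(b+1))+((6*4)*a)))) -> (((4+x)+((x*(a+3))+(z+(x+a))))+((((6+y)*16)*((x*4)*z))+(((2+7)+(b+1))+((6*4)*a))))
Step 3: at RRLL: (2+7) -> 9; overall: (((4+x)+((x*(a+3))+(z+(x+a))))+((((6+y)*16)*((x*4)*z))+(((2+7)+(b+1))+((6*4)*a)))) -> (((4+x)+((x*(a+3))+(z+(x+a))))+((((6+y)*16)*((x*4)*z))+((9+(b+1))+((6*4)*a))))
Step 4: at RRRL: (6*4) -> 24; overall: (((4+x)+((x*(a+3))+(z+(x+a))))+((((6+y)*16)*((x*4)*z))+((9+(b+1))+((6*4)*a)))) -> (((4+x)+((x*(a+3))+(z+(x+a))))+((((6+y)*16)*((x*4)*z))+((9+(b+1))+(24*a))))
Fixed point: (((4+x)+((x*(a+3))+(z+(x+a))))+((((6+y)*16)*((x*4)*z))+((9+(b+1))+(24*a))))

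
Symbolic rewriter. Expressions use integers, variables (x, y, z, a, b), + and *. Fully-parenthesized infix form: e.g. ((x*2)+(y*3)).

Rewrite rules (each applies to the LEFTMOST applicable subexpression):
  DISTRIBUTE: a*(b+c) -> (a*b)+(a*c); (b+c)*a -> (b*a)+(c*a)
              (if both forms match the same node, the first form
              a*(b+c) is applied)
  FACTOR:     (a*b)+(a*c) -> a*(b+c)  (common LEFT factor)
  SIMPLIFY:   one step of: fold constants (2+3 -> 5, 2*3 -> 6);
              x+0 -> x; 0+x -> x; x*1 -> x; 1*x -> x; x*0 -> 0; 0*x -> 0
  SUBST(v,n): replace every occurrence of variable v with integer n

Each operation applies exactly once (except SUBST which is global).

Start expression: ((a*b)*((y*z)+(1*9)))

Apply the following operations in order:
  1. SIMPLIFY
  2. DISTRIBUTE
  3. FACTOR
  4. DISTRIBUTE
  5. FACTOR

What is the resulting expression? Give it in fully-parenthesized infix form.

Start: ((a*b)*((y*z)+(1*9)))
Apply SIMPLIFY at RR (target: (1*9)): ((a*b)*((y*z)+(1*9))) -> ((a*b)*((y*z)+9))
Apply DISTRIBUTE at root (target: ((a*b)*((y*z)+9))): ((a*b)*((y*z)+9)) -> (((a*b)*(y*z))+((a*b)*9))
Apply FACTOR at root (target: (((a*b)*(y*z))+((a*b)*9))): (((a*b)*(y*z))+((a*b)*9)) -> ((a*b)*((y*z)+9))
Apply DISTRIBUTE at root (target: ((a*b)*((y*z)+9))): ((a*b)*((y*z)+9)) -> (((a*b)*(y*z))+((a*b)*9))
Apply FACTOR at root (target: (((a*b)*(y*z))+((a*b)*9))): (((a*b)*(y*z))+((a*b)*9)) -> ((a*b)*((y*z)+9))

Answer: ((a*b)*((y*z)+9))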